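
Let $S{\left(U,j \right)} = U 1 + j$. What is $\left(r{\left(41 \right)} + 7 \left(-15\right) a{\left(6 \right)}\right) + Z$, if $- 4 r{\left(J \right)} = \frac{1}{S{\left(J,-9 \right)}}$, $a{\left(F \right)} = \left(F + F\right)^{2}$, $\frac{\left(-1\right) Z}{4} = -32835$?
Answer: $\frac{14876159}{128} \approx 1.1622 \cdot 10^{5}$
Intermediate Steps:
$Z = 131340$ ($Z = \left(-4\right) \left(-32835\right) = 131340$)
$a{\left(F \right)} = 4 F^{2}$ ($a{\left(F \right)} = \left(2 F\right)^{2} = 4 F^{2}$)
$S{\left(U,j \right)} = U + j$
$r{\left(J \right)} = - \frac{1}{4 \left(-9 + J\right)}$ ($r{\left(J \right)} = - \frac{1}{4 \left(J - 9\right)} = - \frac{1}{4 \left(-9 + J\right)}$)
$\left(r{\left(41 \right)} + 7 \left(-15\right) a{\left(6 \right)}\right) + Z = \left(- \frac{1}{-36 + 4 \cdot 41} + 7 \left(-15\right) 4 \cdot 6^{2}\right) + 131340 = \left(- \frac{1}{-36 + 164} - 105 \cdot 4 \cdot 36\right) + 131340 = \left(- \frac{1}{128} - 15120\right) + 131340 = - \frac{1935361}{128} + 131340 = \frac{14876159}{128}$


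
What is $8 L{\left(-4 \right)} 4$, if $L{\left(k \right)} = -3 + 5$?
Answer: $64$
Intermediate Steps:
$L{\left(k \right)} = 2$
$8 L{\left(-4 \right)} 4 = 8 \cdot 2 \cdot 4 = 16 \cdot 4 = 64$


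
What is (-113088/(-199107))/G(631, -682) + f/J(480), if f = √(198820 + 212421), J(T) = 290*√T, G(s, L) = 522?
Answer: 18848/17322309 + √12337230/34800 ≈ 0.10202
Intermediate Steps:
f = √411241 ≈ 641.28
(-113088/(-199107))/G(631, -682) + f/J(480) = -113088/(-199107)/522 + √411241/((290*√480)) = -113088*(-1/199107)*(1/522) + √411241/((290*(4*√30))) = (37696/66369)*(1/522) + √411241/((1160*√30)) = 18848/17322309 + √411241*(√30/34800) = 18848/17322309 + √12337230/34800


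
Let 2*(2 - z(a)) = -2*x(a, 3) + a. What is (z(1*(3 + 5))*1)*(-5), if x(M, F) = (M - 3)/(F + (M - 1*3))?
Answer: 55/8 ≈ 6.8750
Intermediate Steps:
x(M, F) = (-3 + M)/(-3 + F + M) (x(M, F) = (-3 + M)/(F + (M - 3)) = (-3 + M)/(F + (-3 + M)) = (-3 + M)/(-3 + F + M))
z(a) = 2 - a/2 + (-3 + a)/a (z(a) = 2 - (-2*(-3 + a)/(-3 + 3 + a) + a)/2 = 2 - (-2*(-3 + a)/a + a)/2 = 2 - (a - 2*(-3 + a)/a)/2 = 2 + (-a/2 + (-3 + a)/a) = 2 - a/2 + (-3 + a)/a)
(z(1*(3 + 5))*1)*(-5) = ((3 - 3/(3 + 5) - (3 + 5)/2)*1)*(-5) = ((3 - 3/(1*8) - 8/2)*1)*(-5) = ((3 - 3/8 - ½*8)*1)*(-5) = ((3 - 3*⅛ - 4)*1)*(-5) = ((3 - 3/8 - 4)*1)*(-5) = -11/8*1*(-5) = -11/8*(-5) = 55/8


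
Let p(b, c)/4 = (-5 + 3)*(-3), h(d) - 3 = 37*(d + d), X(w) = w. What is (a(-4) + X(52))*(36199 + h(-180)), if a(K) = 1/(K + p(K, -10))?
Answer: 11910081/10 ≈ 1.1910e+6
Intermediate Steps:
h(d) = 3 + 74*d (h(d) = 3 + 37*(d + d) = 3 + 37*(2*d) = 3 + 74*d)
p(b, c) = 24 (p(b, c) = 4*((-5 + 3)*(-3)) = 4*(-2*(-3)) = 4*6 = 24)
a(K) = 1/(24 + K) (a(K) = 1/(K + 24) = 1/(24 + K))
(a(-4) + X(52))*(36199 + h(-180)) = (1/(24 - 4) + 52)*(36199 + (3 + 74*(-180))) = (1/20 + 52)*(36199 + (3 - 13320)) = (1/20 + 52)*(36199 - 13317) = (1041/20)*22882 = 11910081/10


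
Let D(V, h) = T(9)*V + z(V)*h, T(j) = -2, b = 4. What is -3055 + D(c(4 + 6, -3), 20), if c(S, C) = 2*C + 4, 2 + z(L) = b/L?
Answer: -3131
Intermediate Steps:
z(L) = -2 + 4/L
c(S, C) = 4 + 2*C
D(V, h) = -2*V + h*(-2 + 4/V) (D(V, h) = -2*V + (-2 + 4/V)*h = -2*V + h*(-2 + 4/V))
-3055 + D(c(4 + 6, -3), 20) = -3055 + (-2*(4 + 2*(-3)) - 2*20 + 4*20/(4 + 2*(-3))) = -3055 + (-2*(4 - 6) - 40 + 4*20/(4 - 6)) = -3055 + (-2*(-2) - 40 + 4*20/(-2)) = -3055 + (4 - 40 + 4*20*(-½)) = -3055 + (4 - 40 - 40) = -3055 - 76 = -3131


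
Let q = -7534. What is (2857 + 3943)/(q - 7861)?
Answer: -1360/3079 ≈ -0.44170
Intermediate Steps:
(2857 + 3943)/(q - 7861) = (2857 + 3943)/(-7534 - 7861) = 6800/(-15395) = 6800*(-1/15395) = -1360/3079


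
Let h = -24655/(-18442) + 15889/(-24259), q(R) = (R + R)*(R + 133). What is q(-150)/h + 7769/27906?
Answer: 21224799170553161/2837860736514 ≈ 7479.2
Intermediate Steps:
q(R) = 2*R*(133 + R) (q(R) = (2*R)*(133 + R) = 2*R*(133 + R))
h = 305080707/447384478 (h = -24655*(-1/18442) + 15889*(-1/24259) = 24655/18442 - 15889/24259 = 305080707/447384478 ≈ 0.68192)
q(-150)/h + 7769/27906 = (2*(-150)*(133 - 150))/(305080707/447384478) + 7769/27906 = (2*(-150)*(-17))*(447384478/305080707) + 7769*(1/27906) = 5100*(447384478/305080707) + 7769/27906 = 760553612600/101693569 + 7769/27906 = 21224799170553161/2837860736514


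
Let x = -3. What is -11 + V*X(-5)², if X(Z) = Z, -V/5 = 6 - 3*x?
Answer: -1886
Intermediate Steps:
V = -75 (V = -5*(6 - 3*(-3)) = -5*(6 + 9) = -5*15 = -75)
-11 + V*X(-5)² = -11 - 75*(-5)² = -11 - 75*25 = -11 - 1875 = -1886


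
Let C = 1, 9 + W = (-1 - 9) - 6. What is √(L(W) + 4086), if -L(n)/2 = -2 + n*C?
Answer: 6*√115 ≈ 64.343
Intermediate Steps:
W = -25 (W = -9 + ((-1 - 9) - 6) = -9 + (-10 - 6) = -9 - 16 = -25)
L(n) = 4 - 2*n (L(n) = -2*(-2 + n*1) = -2*(-2 + n) = 4 - 2*n)
√(L(W) + 4086) = √((4 - 2*(-25)) + 4086) = √((4 + 50) + 4086) = √(54 + 4086) = √4140 = 6*√115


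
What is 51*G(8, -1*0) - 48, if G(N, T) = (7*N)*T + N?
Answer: 360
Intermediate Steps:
G(N, T) = N + 7*N*T (G(N, T) = 7*N*T + N = N + 7*N*T)
51*G(8, -1*0) - 48 = 51*(8*(1 + 7*(-1*0))) - 48 = 51*(8*(1 + 7*0)) - 48 = 51*(8*(1 + 0)) - 48 = 51*(8*1) - 48 = 51*8 - 48 = 408 - 48 = 360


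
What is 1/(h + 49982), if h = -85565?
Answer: -1/35583 ≈ -2.8103e-5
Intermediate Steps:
1/(h + 49982) = 1/(-85565 + 49982) = 1/(-35583) = -1/35583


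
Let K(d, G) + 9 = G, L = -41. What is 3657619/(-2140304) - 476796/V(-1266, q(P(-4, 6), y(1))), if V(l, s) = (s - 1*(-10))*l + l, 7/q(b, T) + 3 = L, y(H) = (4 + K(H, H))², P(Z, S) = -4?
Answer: 7115453117723/215415176688 ≈ 33.031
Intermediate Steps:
K(d, G) = -9 + G
y(H) = (-5 + H)² (y(H) = (4 + (-9 + H))² = (-5 + H)²)
q(b, T) = -7/44 (q(b, T) = 7/(-3 - 41) = 7/(-44) = 7*(-1/44) = -7/44)
V(l, s) = l + l*(10 + s) (V(l, s) = (s + 10)*l + l = (10 + s)*l + l = l*(10 + s) + l = l + l*(10 + s))
3657619/(-2140304) - 476796/V(-1266, q(P(-4, 6), y(1))) = 3657619/(-2140304) - 476796*(-1/(1266*(11 - 7/44))) = 3657619*(-1/2140304) - 476796/((-1266*477/44)) = -3657619/2140304 - 476796/(-301941/22) = -3657619/2140304 - 476796*(-22/301941) = -3657619/2140304 + 3496504/100647 = 7115453117723/215415176688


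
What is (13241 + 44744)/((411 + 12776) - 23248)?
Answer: -57985/10061 ≈ -5.7633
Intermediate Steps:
(13241 + 44744)/((411 + 12776) - 23248) = 57985/(13187 - 23248) = 57985/(-10061) = 57985*(-1/10061) = -57985/10061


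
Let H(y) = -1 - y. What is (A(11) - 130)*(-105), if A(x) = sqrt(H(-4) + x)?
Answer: 13650 - 105*sqrt(14) ≈ 13257.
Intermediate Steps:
A(x) = sqrt(3 + x) (A(x) = sqrt((-1 - 1*(-4)) + x) = sqrt((-1 + 4) + x) = sqrt(3 + x))
(A(11) - 130)*(-105) = (sqrt(3 + 11) - 130)*(-105) = (sqrt(14) - 130)*(-105) = (-130 + sqrt(14))*(-105) = 13650 - 105*sqrt(14)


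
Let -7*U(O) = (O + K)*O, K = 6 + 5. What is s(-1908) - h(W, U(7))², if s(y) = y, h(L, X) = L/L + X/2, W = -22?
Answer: -1972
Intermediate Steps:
K = 11
U(O) = -O*(11 + O)/7 (U(O) = -(O + 11)*O/7 = -(11 + O)*O/7 = -O*(11 + O)/7)
h(L, X) = 1 + X/2 (h(L, X) = 1 + X*(½) = 1 + X/2)
s(-1908) - h(W, U(7))² = -1908 - (1 + (-⅐*7*(11 + 7))/2)² = -1908 - (1 + (-⅐*7*18)/2)² = -1908 - (1 + (½)*(-18))² = -1908 - (1 - 9)² = -1908 - 1*(-8)² = -1908 - 1*64 = -1908 - 64 = -1972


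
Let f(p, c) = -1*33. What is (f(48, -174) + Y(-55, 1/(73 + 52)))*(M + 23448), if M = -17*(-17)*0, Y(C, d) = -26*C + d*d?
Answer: 511825898448/15625 ≈ 3.2757e+7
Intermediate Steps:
Y(C, d) = d² - 26*C (Y(C, d) = -26*C + d² = d² - 26*C)
M = 0 (M = 289*0 = 0)
f(p, c) = -33
(f(48, -174) + Y(-55, 1/(73 + 52)))*(M + 23448) = (-33 + ((1/(73 + 52))² - 26*(-55)))*(0 + 23448) = (-33 + ((1/125)² + 1430))*23448 = (-33 + (1/15625 + 1430))*23448 = (-33 + 22343751/15625)*23448 = (21828126/15625)*23448 = 511825898448/15625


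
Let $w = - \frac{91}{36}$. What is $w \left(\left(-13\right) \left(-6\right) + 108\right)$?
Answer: $- \frac{2821}{6} \approx -470.17$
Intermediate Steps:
$w = - \frac{91}{36}$ ($w = \left(-91\right) \frac{1}{36} = - \frac{91}{36} \approx -2.5278$)
$w \left(\left(-13\right) \left(-6\right) + 108\right) = - \frac{91 \left(\left(-13\right) \left(-6\right) + 108\right)}{36} = - \frac{91 \left(78 + 108\right)}{36} = \left(- \frac{91}{36}\right) 186 = - \frac{2821}{6}$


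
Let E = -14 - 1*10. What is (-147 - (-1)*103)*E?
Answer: 1056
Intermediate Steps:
E = -24 (E = -14 - 10 = -24)
(-147 - (-1)*103)*E = (-147 - (-1)*103)*(-24) = (-147 - 1*(-103))*(-24) = (-147 + 103)*(-24) = -44*(-24) = 1056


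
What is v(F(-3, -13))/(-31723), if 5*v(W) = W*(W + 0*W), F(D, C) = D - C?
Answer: -20/31723 ≈ -0.00063046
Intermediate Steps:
v(W) = W²/5 (v(W) = (W*(W + 0*W))/5 = (W*(W + 0))/5 = (W*W)/5 = W²/5)
v(F(-3, -13))/(-31723) = ((-3 - 1*(-13))²/5)/(-31723) = ((-3 + 13)²/5)*(-1/31723) = ((⅕)*10²)*(-1/31723) = ((⅕)*100)*(-1/31723) = 20*(-1/31723) = -20/31723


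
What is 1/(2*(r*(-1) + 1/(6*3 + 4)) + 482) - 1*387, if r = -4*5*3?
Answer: -2563090/6623 ≈ -387.00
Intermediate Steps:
r = -60 (r = -20*3 = -60)
1/(2*(r*(-1) + 1/(6*3 + 4)) + 482) - 1*387 = 1/(2*(-60*(-1) + 1/(6*3 + 4)) + 482) - 1*387 = 1/(2*(60 + 1/(18 + 4)) + 482) - 387 = 1/(2*(60 + 1/22) + 482) - 387 = 1/(2*(1321/22) + 482) - 387 = 1/(1321/11 + 482) - 387 = 1/(6623/11) - 387 = 11/6623 - 387 = -2563090/6623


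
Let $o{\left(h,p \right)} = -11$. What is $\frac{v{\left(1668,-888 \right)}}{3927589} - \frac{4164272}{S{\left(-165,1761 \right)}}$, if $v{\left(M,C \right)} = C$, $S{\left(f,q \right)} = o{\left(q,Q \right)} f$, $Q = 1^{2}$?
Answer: $- \frac{16355550511928}{7128574035} \approx -2294.4$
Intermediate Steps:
$Q = 1$
$S{\left(f,q \right)} = - 11 f$
$\frac{v{\left(1668,-888 \right)}}{3927589} - \frac{4164272}{S{\left(-165,1761 \right)}} = - \frac{888}{3927589} - \frac{4164272}{\left(-11\right) \left(-165\right)} = \left(-888\right) \frac{1}{3927589} - \frac{4164272}{1815} = - \frac{888}{3927589} - \frac{4164272}{1815} = - \frac{16355550511928}{7128574035}$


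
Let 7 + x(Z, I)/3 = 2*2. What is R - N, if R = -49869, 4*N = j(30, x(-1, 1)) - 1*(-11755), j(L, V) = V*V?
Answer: -52828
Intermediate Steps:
x(Z, I) = -9 (x(Z, I) = -21 + 3*(2*2) = -21 + 3*4 = -21 + 12 = -9)
j(L, V) = V²
N = 2959 (N = ((-9)² - 1*(-11755))/4 = (81 + 11755)/4 = (¼)*11836 = 2959)
R - N = -49869 - 1*2959 = -49869 - 2959 = -52828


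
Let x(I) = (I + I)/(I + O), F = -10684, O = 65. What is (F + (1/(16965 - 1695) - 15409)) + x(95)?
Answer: -3187375807/122160 ≈ -26092.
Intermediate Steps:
x(I) = 2*I/(65 + I) (x(I) = (I + I)/(I + 65) = (2*I)/(65 + I) = 2*I/(65 + I))
(F + (1/(16965 - 1695) - 15409)) + x(95) = (-10684 + (1/(16965 - 1695) - 15409)) + 2*95/(65 + 95) = (-10684 + (1/15270 - 15409)) + 2*95/160 = (-10684 + (1/15270 - 15409)) + 2*95*(1/160) = (-10684 - 235295429/15270) + 19/16 = -398440109/15270 + 19/16 = -3187375807/122160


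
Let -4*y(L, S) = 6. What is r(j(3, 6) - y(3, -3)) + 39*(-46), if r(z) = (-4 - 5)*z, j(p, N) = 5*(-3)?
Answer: -3345/2 ≈ -1672.5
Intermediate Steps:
y(L, S) = -3/2 (y(L, S) = -¼*6 = -3/2)
j(p, N) = -15
r(z) = -9*z
r(j(3, 6) - y(3, -3)) + 39*(-46) = -9*(-15 - 1*(-3/2)) + 39*(-46) = -9*(-15 + 3/2) - 1794 = -9*(-27/2) - 1794 = 243/2 - 1794 = -3345/2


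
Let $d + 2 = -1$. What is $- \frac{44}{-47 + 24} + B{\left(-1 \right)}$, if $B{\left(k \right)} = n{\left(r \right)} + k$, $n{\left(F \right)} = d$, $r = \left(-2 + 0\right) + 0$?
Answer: $- \frac{48}{23} \approx -2.087$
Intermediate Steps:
$r = -2$ ($r = -2 + 0 = -2$)
$d = -3$ ($d = -2 - 1 = -3$)
$n{\left(F \right)} = -3$
$B{\left(k \right)} = -3 + k$
$- \frac{44}{-47 + 24} + B{\left(-1 \right)} = - \frac{44}{-47 + 24} - 4 = - \frac{44}{-23} - 4 = \left(-44\right) \left(- \frac{1}{23}\right) - 4 = \frac{44}{23} - 4 = - \frac{48}{23}$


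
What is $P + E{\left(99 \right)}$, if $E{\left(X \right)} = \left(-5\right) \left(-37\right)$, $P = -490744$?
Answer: $-490559$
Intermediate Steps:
$E{\left(X \right)} = 185$
$P + E{\left(99 \right)} = -490744 + 185 = -490559$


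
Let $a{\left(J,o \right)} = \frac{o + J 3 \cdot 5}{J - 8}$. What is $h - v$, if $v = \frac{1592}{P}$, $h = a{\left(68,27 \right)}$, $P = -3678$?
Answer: $\frac{657731}{36780} \approx 17.883$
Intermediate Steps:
$a{\left(J,o \right)} = \frac{o + 15 J}{-8 + J}$ ($a{\left(J,o \right)} = \frac{o + 3 J 5}{-8 + J} = \frac{o + 15 J}{-8 + J}$)
$h = \frac{349}{20}$ ($h = \frac{27 + 15 \cdot 68}{-8 + 68} = \frac{27 + 1020}{60} = \frac{1}{60} \cdot 1047 = \frac{349}{20} \approx 17.45$)
$v = - \frac{796}{1839}$ ($v = \frac{1592}{-3678} = 1592 \left(- \frac{1}{3678}\right) = - \frac{796}{1839} \approx -0.43284$)
$h - v = \frac{349}{20} - - \frac{796}{1839} = \frac{349}{20} + \frac{796}{1839} = \frac{657731}{36780}$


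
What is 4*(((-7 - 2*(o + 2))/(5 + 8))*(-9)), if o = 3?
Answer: 612/13 ≈ 47.077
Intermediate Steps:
4*(((-7 - 2*(o + 2))/(5 + 8))*(-9)) = 4*(((-7 - 2*(3 + 2))/(5 + 8))*(-9)) = 4*(((-7 - 2*5)/13)*(-9)) = 4*(((-7 - 10)*(1/13))*(-9)) = 4*(-17*1/13*(-9)) = 4*(-17/13*(-9)) = 4*(153/13) = 612/13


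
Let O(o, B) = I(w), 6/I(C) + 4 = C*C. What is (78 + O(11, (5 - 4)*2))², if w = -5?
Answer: 300304/49 ≈ 6128.7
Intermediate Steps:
I(C) = 6/(-4 + C²) (I(C) = 6/(-4 + C*C) = 6/(-4 + C²))
O(o, B) = 2/7 (O(o, B) = 6/(-4 + (-5)²) = 6/(-4 + 25) = 6/21 = 6*(1/21) = 2/7)
(78 + O(11, (5 - 4)*2))² = (78 + 2/7)² = (548/7)² = 300304/49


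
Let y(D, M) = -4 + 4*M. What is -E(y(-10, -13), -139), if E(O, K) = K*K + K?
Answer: -19182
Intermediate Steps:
E(O, K) = K + K**2 (E(O, K) = K**2 + K = K + K**2)
-E(y(-10, -13), -139) = -(-139)*(1 - 139) = -(-139)*(-138) = -1*19182 = -19182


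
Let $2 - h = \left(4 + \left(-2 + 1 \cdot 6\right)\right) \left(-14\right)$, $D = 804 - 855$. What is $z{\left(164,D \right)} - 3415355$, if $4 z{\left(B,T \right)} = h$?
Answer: $- \frac{6830653}{2} \approx -3.4153 \cdot 10^{6}$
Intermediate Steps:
$D = -51$
$h = 114$ ($h = 2 - \left(4 + \left(-2 + 1 \cdot 6\right)\right) \left(-14\right) = 2 - \left(4 + \left(-2 + 6\right)\right) \left(-14\right) = 2 - \left(4 + 4\right) \left(-14\right) = 2 - 8 \left(-14\right) = 2 - -112 = 2 + 112 = 114$)
$z{\left(B,T \right)} = \frac{57}{2}$ ($z{\left(B,T \right)} = \frac{1}{4} \cdot 114 = \frac{57}{2}$)
$z{\left(164,D \right)} - 3415355 = \frac{57}{2} - 3415355 = - \frac{6830653}{2}$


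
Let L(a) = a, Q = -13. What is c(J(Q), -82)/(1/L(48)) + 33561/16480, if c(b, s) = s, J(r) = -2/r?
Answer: -64831719/16480 ≈ -3934.0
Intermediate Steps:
c(J(Q), -82)/(1/L(48)) + 33561/16480 = -82/(1/48) + 33561/16480 = -82/1/48 + 33561*(1/16480) = -82*48 + 33561/16480 = -3936 + 33561/16480 = -64831719/16480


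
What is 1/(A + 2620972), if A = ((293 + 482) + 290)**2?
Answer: 1/3755197 ≈ 2.6630e-7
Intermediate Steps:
A = 1134225 (A = (775 + 290)**2 = 1065**2 = 1134225)
1/(A + 2620972) = 1/(1134225 + 2620972) = 1/3755197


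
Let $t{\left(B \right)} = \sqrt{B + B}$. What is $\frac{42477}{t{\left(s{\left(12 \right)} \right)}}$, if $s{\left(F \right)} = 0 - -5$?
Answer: $\frac{42477 \sqrt{10}}{10} \approx 13432.0$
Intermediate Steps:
$s{\left(F \right)} = 5$ ($s{\left(F \right)} = 0 + 5 = 5$)
$t{\left(B \right)} = \sqrt{2} \sqrt{B}$ ($t{\left(B \right)} = \sqrt{2 B} = \sqrt{2} \sqrt{B}$)
$\frac{42477}{t{\left(s{\left(12 \right)} \right)}} = \frac{42477}{\sqrt{2} \sqrt{5}} = \frac{42477}{\sqrt{10}} = 42477 \frac{\sqrt{10}}{10} = \frac{42477 \sqrt{10}}{10}$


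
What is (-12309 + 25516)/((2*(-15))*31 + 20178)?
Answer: 13207/19248 ≈ 0.68615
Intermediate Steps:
(-12309 + 25516)/((2*(-15))*31 + 20178) = 13207/(-30*31 + 20178) = 13207/(-930 + 20178) = 13207/19248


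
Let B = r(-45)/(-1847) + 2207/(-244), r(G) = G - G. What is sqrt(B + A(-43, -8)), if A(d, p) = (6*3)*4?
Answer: sqrt(937021)/122 ≈ 7.9344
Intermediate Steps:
A(d, p) = 72 (A(d, p) = 18*4 = 72)
r(G) = 0
B = -2207/244 (B = 0/(-1847) + 2207/(-244) = 0*(-1/1847) + 2207*(-1/244) = 0 - 2207/244 = -2207/244 ≈ -9.0451)
sqrt(B + A(-43, -8)) = sqrt(-2207/244 + 72) = sqrt(15361/244) = sqrt(937021)/122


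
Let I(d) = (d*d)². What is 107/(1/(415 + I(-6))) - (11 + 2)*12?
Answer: 182921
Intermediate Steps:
I(d) = d⁴ (I(d) = (d²)² = d⁴)
107/(1/(415 + I(-6))) - (11 + 2)*12 = 107/(1/(415 + (-6)⁴)) - (11 + 2)*12 = 107/(1/(415 + 1296)) - 13*12 = 107/(1/1711) - 1*156 = 107/(1/1711) - 156 = 107*1711 - 156 = 183077 - 156 = 182921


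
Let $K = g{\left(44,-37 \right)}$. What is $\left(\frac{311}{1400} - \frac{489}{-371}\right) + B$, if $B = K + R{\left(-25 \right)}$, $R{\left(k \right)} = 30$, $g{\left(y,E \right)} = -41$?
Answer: $- \frac{701917}{74200} \approx -9.4598$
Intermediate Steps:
$K = -41$
$B = -11$ ($B = -41 + 30 = -11$)
$\left(\frac{311}{1400} - \frac{489}{-371}\right) + B = \left(\frac{311}{1400} - \frac{489}{-371}\right) - 11 = \left(311 \cdot \frac{1}{1400} - - \frac{489}{371}\right) - 11 = \left(\frac{311}{1400} + \frac{489}{371}\right) - 11 = \frac{114283}{74200} - 11 = - \frac{701917}{74200}$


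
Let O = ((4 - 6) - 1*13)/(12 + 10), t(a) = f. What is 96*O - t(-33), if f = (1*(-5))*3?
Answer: -555/11 ≈ -50.455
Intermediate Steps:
f = -15 (f = -5*3 = -15)
t(a) = -15
O = -15/22 (O = (-2 - 13)/22 = -15*1/22 = -15/22 ≈ -0.68182)
96*O - t(-33) = 96*(-15/22) - 1*(-15) = -720/11 + 15 = -555/11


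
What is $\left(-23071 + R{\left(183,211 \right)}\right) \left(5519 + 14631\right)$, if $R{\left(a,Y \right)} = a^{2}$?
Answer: $209922700$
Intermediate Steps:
$\left(-23071 + R{\left(183,211 \right)}\right) \left(5519 + 14631\right) = \left(-23071 + 183^{2}\right) \left(5519 + 14631\right) = \left(-23071 + 33489\right) 20150 = 10418 \cdot 20150 = 209922700$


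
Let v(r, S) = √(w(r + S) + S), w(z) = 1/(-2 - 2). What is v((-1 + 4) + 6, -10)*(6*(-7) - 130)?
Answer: -86*I*√41 ≈ -550.67*I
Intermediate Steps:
w(z) = -¼ (w(z) = 1/(-4) = -¼)
v(r, S) = √(-¼ + S)
v((-1 + 4) + 6, -10)*(6*(-7) - 130) = (√(-1 + 4*(-10))/2)*(6*(-7) - 130) = (√(-1 - 40)/2)*(-42 - 130) = (√(-41)/2)*(-172) = ((I*√41)/2)*(-172) = (I*√41/2)*(-172) = -86*I*√41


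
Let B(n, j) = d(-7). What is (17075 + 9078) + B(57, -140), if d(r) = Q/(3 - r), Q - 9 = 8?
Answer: 261547/10 ≈ 26155.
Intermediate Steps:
Q = 17 (Q = 9 + 8 = 17)
d(r) = 17/(3 - r)
B(n, j) = 17/10 (B(n, j) = -17/(-3 - 7) = -17/(-10) = -17*(-⅒) = 17/10)
(17075 + 9078) + B(57, -140) = (17075 + 9078) + 17/10 = 26153 + 17/10 = 261547/10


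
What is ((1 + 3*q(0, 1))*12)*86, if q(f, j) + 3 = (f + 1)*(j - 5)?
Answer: -20640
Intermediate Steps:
q(f, j) = -3 + (1 + f)*(-5 + j) (q(f, j) = -3 + (f + 1)*(j - 5) = -3 + (1 + f)*(-5 + j))
((1 + 3*q(0, 1))*12)*86 = ((1 + 3*(-8 + 1 - 5*0 + 0*1))*12)*86 = ((1 + 3*(-8 + 1 + 0 + 0))*12)*86 = ((1 + 3*(-7))*12)*86 = ((1 - 21)*12)*86 = -20*12*86 = -240*86 = -20640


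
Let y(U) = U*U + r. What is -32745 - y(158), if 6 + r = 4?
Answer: -57707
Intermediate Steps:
r = -2 (r = -6 + 4 = -2)
y(U) = -2 + U² (y(U) = U*U - 2 = U² - 2 = -2 + U²)
-32745 - y(158) = -32745 - (-2 + 158²) = -32745 - (-2 + 24964) = -32745 - 1*24962 = -32745 - 24962 = -57707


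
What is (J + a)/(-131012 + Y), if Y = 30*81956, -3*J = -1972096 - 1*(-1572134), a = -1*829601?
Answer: -2088841/6983004 ≈ -0.29913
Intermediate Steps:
a = -829601
J = 399962/3 (J = -(-1972096 - 1*(-1572134))/3 = -(-1972096 + 1572134)/3 = -⅓*(-399962) = 399962/3 ≈ 1.3332e+5)
Y = 2458680
(J + a)/(-131012 + Y) = (399962/3 - 829601)/(-131012 + 2458680) = -2088841/3/2327668 = -2088841/3*1/2327668 = -2088841/6983004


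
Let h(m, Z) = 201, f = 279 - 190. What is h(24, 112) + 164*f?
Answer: 14797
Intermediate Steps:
f = 89
h(24, 112) + 164*f = 201 + 164*89 = 201 + 14596 = 14797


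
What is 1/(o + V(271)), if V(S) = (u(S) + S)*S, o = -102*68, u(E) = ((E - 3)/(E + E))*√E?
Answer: 66505/4418048949 - 134*√271/4418048949 ≈ 1.4554e-5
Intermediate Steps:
u(E) = (-3 + E)/(2*√E) (u(E) = ((-3 + E)/((2*E)))*√E = ((-3 + E)*(1/(2*E)))*√E = ((-3 + E)/(2*E))*√E = (-3 + E)/(2*√E))
o = -6936
V(S) = S*(S + (-3 + S)/(2*√S)) (V(S) = ((-3 + S)/(2*√S) + S)*S = (S + (-3 + S)/(2*√S))*S = S*(S + (-3 + S)/(2*√S)))
1/(o + V(271)) = 1/(-6936 + √271*(-3 + 271 + 2*271^(3/2))/2) = 1/(-6936 + √271*(-3 + 271 + 2*(271*√271))/2) = 1/(-6936 + √271*(-3 + 271 + 542*√271)/2) = 1/(-6936 + √271*(268 + 542*√271)/2)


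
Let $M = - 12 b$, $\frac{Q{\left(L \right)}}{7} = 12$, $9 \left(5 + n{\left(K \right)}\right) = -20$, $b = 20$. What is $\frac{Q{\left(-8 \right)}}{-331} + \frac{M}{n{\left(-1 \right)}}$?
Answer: $\frac{141900}{4303} \approx 32.977$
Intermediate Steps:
$n{\left(K \right)} = - \frac{65}{9}$ ($n{\left(K \right)} = -5 + \frac{1}{9} \left(-20\right) = -5 - \frac{20}{9} = - \frac{65}{9}$)
$Q{\left(L \right)} = 84$ ($Q{\left(L \right)} = 7 \cdot 12 = 84$)
$M = -240$ ($M = \left(-12\right) 20 = -240$)
$\frac{Q{\left(-8 \right)}}{-331} + \frac{M}{n{\left(-1 \right)}} = \frac{84}{-331} - \frac{240}{- \frac{65}{9}} = 84 \left(- \frac{1}{331}\right) - - \frac{432}{13} = - \frac{84}{331} + \frac{432}{13} = \frac{141900}{4303}$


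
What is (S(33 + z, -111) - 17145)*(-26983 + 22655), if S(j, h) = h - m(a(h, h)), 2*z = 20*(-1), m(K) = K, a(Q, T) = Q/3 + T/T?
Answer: 74528160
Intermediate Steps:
a(Q, T) = 1 + Q/3 (a(Q, T) = Q*(1/3) + 1 = Q/3 + 1 = 1 + Q/3)
z = -10 (z = (20*(-1))/2 = (1/2)*(-20) = -10)
S(j, h) = -1 + 2*h/3 (S(j, h) = h - (1 + h/3) = h + (-1 - h/3) = -1 + 2*h/3)
(S(33 + z, -111) - 17145)*(-26983 + 22655) = ((-1 + (2/3)*(-111)) - 17145)*(-26983 + 22655) = ((-1 - 74) - 17145)*(-4328) = (-75 - 17145)*(-4328) = -17220*(-4328) = 74528160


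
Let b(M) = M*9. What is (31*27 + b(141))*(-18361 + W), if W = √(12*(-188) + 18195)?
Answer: -38668266 + 6318*√1771 ≈ -3.8402e+7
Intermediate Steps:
b(M) = 9*M
W = 3*√1771 (W = √(-2256 + 18195) = √15939 = 3*√1771 ≈ 126.25)
(31*27 + b(141))*(-18361 + W) = (31*27 + 9*141)*(-18361 + 3*√1771) = (837 + 1269)*(-18361 + 3*√1771) = 2106*(-18361 + 3*√1771) = -38668266 + 6318*√1771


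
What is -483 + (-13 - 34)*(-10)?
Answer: -13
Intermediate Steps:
-483 + (-13 - 34)*(-10) = -483 - 47*(-10) = -483 + 470 = -13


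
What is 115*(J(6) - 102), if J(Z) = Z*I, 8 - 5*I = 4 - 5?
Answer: -10488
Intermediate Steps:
I = 9/5 (I = 8/5 - (4 - 5)/5 = 8/5 - ⅕*(-1) = 8/5 + ⅕ = 9/5 ≈ 1.8000)
J(Z) = 9*Z/5 (J(Z) = Z*(9/5) = 9*Z/5)
115*(J(6) - 102) = 115*((9/5)*6 - 102) = 115*(54/5 - 102) = 115*(-456/5) = -10488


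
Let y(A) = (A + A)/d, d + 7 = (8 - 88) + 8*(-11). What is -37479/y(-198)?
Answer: -2186275/132 ≈ -16563.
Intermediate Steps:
d = -175 (d = -7 + ((8 - 88) + 8*(-11)) = -7 + (-80 - 88) = -7 - 168 = -175)
y(A) = -2*A/175 (y(A) = (A + A)/(-175) = (2*A)*(-1/175) = -2*A/175)
-37479/y(-198) = -37479/((-2/175*(-198))) = -37479/396/175 = -37479*175/396 = -2186275/132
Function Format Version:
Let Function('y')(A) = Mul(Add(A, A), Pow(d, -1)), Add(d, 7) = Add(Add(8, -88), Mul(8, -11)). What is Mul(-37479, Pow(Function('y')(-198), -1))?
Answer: Rational(-2186275, 132) ≈ -16563.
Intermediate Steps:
d = -175 (d = Add(-7, Add(Add(8, -88), Mul(8, -11))) = Add(-7, Add(-80, -88)) = Add(-7, -168) = -175)
Function('y')(A) = Mul(Rational(-2, 175), A) (Function('y')(A) = Mul(Add(A, A), Pow(-175, -1)) = Mul(Mul(2, A), Rational(-1, 175)) = Mul(Rational(-2, 175), A))
Mul(-37479, Pow(Function('y')(-198), -1)) = Mul(-37479, Pow(Mul(Rational(-2, 175), -198), -1)) = Mul(-37479, Pow(Rational(396, 175), -1)) = Mul(-37479, Rational(175, 396)) = Rational(-2186275, 132)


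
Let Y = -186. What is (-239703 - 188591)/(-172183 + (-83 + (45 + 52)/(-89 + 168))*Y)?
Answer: 33835226/12400897 ≈ 2.7285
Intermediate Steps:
(-239703 - 188591)/(-172183 + (-83 + (45 + 52)/(-89 + 168))*Y) = (-239703 - 188591)/(-172183 + (-83 + (45 + 52)/(-89 + 168))*(-186)) = -428294/(-172183 + (-83 + 97/79)*(-186)) = -428294/(-172183 - 6460/79*(-186)) = -428294/(-172183 + 1201560/79) = -428294/(-12400897/79) = -428294*(-79/12400897) = 33835226/12400897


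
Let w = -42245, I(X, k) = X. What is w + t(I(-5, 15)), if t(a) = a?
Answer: -42250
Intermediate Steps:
w + t(I(-5, 15)) = -42245 - 5 = -42250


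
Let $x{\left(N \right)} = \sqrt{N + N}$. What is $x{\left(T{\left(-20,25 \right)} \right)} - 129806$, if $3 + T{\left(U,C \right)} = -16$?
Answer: $-129806 + i \sqrt{38} \approx -1.2981 \cdot 10^{5} + 6.1644 i$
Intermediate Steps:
$T{\left(U,C \right)} = -19$ ($T{\left(U,C \right)} = -3 - 16 = -19$)
$x{\left(N \right)} = \sqrt{2} \sqrt{N}$ ($x{\left(N \right)} = \sqrt{2 N} = \sqrt{2} \sqrt{N}$)
$x{\left(T{\left(-20,25 \right)} \right)} - 129806 = \sqrt{2} \sqrt{-19} - 129806 = \sqrt{2} i \sqrt{19} - 129806 = i \sqrt{38} - 129806 = -129806 + i \sqrt{38}$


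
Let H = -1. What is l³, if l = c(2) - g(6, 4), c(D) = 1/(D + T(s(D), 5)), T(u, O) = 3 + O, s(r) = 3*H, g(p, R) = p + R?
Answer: -970299/1000 ≈ -970.30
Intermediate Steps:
g(p, R) = R + p
s(r) = -3 (s(r) = 3*(-1) = -3)
c(D) = 1/(8 + D) (c(D) = 1/(D + (3 + 5)) = 1/(D + 8) = 1/(8 + D))
l = -99/10 (l = 1/(8 + 2) - (4 + 6) = 1/10 - 1*10 = ⅒ - 10 = -99/10 ≈ -9.9000)
l³ = (-99/10)³ = -970299/1000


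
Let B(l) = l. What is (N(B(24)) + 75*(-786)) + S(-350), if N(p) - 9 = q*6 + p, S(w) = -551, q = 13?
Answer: -59390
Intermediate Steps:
N(p) = 87 + p (N(p) = 9 + (13*6 + p) = 9 + (78 + p) = 87 + p)
(N(B(24)) + 75*(-786)) + S(-350) = ((87 + 24) + 75*(-786)) - 551 = (111 - 58950) - 551 = -58839 - 551 = -59390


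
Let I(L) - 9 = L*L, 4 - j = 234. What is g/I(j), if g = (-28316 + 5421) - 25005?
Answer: -47900/52909 ≈ -0.90533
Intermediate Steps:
j = -230 (j = 4 - 1*234 = 4 - 234 = -230)
I(L) = 9 + L² (I(L) = 9 + L*L = 9 + L²)
g = -47900 (g = -22895 - 25005 = -47900)
g/I(j) = -47900/(9 + (-230)²) = -47900/(9 + 52900) = -47900/52909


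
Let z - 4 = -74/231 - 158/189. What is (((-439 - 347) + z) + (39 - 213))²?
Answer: 3959813445184/4322241 ≈ 9.1615e+5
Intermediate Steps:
z = 5912/2079 (z = 4 + (-74/231 - 158/189) = 4 - 2404/2079 = 5912/2079 ≈ 2.8437)
(((-439 - 347) + z) + (39 - 213))² = (((-439 - 347) + 5912/2079) + (39 - 213))² = ((-786 + 5912/2079) - 174)² = (-1628182/2079 - 174)² = (-1989928/2079)² = 3959813445184/4322241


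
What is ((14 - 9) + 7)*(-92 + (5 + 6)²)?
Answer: 348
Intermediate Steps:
((14 - 9) + 7)*(-92 + (5 + 6)²) = (5 + 7)*(-92 + 11²) = 12*(-92 + 121) = 12*29 = 348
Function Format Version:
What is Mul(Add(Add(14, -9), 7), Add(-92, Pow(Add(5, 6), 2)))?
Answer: 348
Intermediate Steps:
Mul(Add(Add(14, -9), 7), Add(-92, Pow(Add(5, 6), 2))) = Mul(Add(5, 7), Add(-92, Pow(11, 2))) = Mul(12, Add(-92, 121)) = Mul(12, 29) = 348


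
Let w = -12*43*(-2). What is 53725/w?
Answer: 53725/1032 ≈ 52.059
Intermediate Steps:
w = 1032 (w = -516*(-2) = 1032)
53725/w = 53725/1032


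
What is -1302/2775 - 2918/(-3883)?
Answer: 1013928/3591775 ≈ 0.28229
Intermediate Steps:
-1302/2775 - 2918/(-3883) = -1302*1/2775 - 2918*(-1/3883) = -434/925 + 2918/3883 = 1013928/3591775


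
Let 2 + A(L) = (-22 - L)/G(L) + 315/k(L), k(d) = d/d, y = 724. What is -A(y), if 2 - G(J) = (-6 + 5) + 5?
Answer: -686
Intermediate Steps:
G(J) = -2 (G(J) = 2 - ((-6 + 5) + 5) = 2 - (-1 + 5) = 2 - 1*4 = 2 - 4 = -2)
k(d) = 1
A(L) = 324 + L/2 (A(L) = -2 + ((-22 - L)/(-2) + 315/1) = -2 + ((-22 - L)*(-1/2) + 315*1) = -2 + ((11 + L/2) + 315) = -2 + (326 + L/2) = 324 + L/2)
-A(y) = -(324 + (1/2)*724) = -(324 + 362) = -1*686 = -686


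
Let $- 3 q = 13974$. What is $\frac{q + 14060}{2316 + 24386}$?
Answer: $\frac{4701}{13351} \approx 0.35211$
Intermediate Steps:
$q = -4658$ ($q = \left(- \frac{1}{3}\right) 13974 = -4658$)
$\frac{q + 14060}{2316 + 24386} = \frac{-4658 + 14060}{2316 + 24386} = \frac{9402}{26702} = 9402 \cdot \frac{1}{26702} = \frac{4701}{13351}$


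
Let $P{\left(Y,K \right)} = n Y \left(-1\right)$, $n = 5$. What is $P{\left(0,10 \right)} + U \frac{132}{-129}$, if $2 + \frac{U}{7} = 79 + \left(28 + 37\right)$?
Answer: $- \frac{43736}{43} \approx -1017.1$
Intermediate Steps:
$P{\left(Y,K \right)} = - 5 Y$ ($P{\left(Y,K \right)} = 5 Y \left(-1\right) = - 5 Y$)
$U = 994$ ($U = -14 + 7 \left(79 + \left(28 + 37\right)\right) = -14 + 7 \left(79 + 65\right) = -14 + 7 \cdot 144 = -14 + 1008 = 994$)
$P{\left(0,10 \right)} + U \frac{132}{-129} = \left(-5\right) 0 + 994 \frac{132}{-129} = 0 + 994 \cdot 132 \left(- \frac{1}{129}\right) = 0 + 994 \left(- \frac{44}{43}\right) = 0 - \frac{43736}{43} = - \frac{43736}{43}$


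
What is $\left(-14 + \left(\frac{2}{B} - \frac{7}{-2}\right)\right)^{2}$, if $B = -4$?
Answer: $121$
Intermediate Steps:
$\left(-14 + \left(\frac{2}{B} - \frac{7}{-2}\right)\right)^{2} = \left(-14 + \left(\frac{2}{-4} - \frac{7}{-2}\right)\right)^{2} = \left(-14 + \left(2 \left(- \frac{1}{4}\right) - - \frac{7}{2}\right)\right)^{2} = \left(-14 + \left(- \frac{1}{2} + \frac{7}{2}\right)\right)^{2} = \left(-14 + 3\right)^{2} = \left(-11\right)^{2} = 121$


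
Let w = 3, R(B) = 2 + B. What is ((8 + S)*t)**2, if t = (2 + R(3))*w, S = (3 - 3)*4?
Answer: 28224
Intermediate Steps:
S = 0 (S = 0*4 = 0)
t = 21 (t = (2 + (2 + 3))*3 = (2 + 5)*3 = 7*3 = 21)
((8 + S)*t)**2 = ((8 + 0)*21)**2 = (8*21)**2 = 168**2 = 28224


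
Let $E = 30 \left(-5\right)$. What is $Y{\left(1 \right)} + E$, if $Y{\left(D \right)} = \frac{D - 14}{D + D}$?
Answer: $- \frac{313}{2} \approx -156.5$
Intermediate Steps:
$Y{\left(D \right)} = \frac{-14 + D}{2 D}$ ($Y{\left(D \right)} = \frac{D - 14}{2 D} = \left(D - 14\right) \frac{1}{2 D} = \left(-14 + D\right) \frac{1}{2 D} = \frac{-14 + D}{2 D}$)
$E = -150$
$Y{\left(1 \right)} + E = \frac{-14 + 1}{2 \cdot 1} - 150 = \frac{1}{2} \cdot 1 \left(-13\right) - 150 = - \frac{13}{2} - 150 = - \frac{313}{2}$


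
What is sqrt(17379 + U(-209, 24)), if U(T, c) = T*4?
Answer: sqrt(16543) ≈ 128.62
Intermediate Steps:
U(T, c) = 4*T
sqrt(17379 + U(-209, 24)) = sqrt(17379 + 4*(-209)) = sqrt(17379 - 836) = sqrt(16543)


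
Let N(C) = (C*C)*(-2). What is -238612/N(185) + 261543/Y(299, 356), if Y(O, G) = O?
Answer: 8986981669/10233275 ≈ 878.21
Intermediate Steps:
N(C) = -2*C² (N(C) = C²*(-2) = -2*C²)
-238612/N(185) + 261543/Y(299, 356) = -238612/((-2*185²)) + 261543/299 = -238612/((-2*34225)) + 261543*(1/299) = -238612/(-68450) + 261543/299 = -238612*(-1/68450) + 261543/299 = 119306/34225 + 261543/299 = 8986981669/10233275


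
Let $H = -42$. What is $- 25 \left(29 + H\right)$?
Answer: $325$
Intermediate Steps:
$- 25 \left(29 + H\right) = - 25 \left(29 - 42\right) = \left(-25\right) \left(-13\right) = 325$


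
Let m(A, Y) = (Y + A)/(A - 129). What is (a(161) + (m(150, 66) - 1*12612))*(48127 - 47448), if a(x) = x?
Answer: -8447245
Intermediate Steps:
m(A, Y) = (A + Y)/(-129 + A)
(a(161) + (m(150, 66) - 1*12612))*(48127 - 47448) = (161 + ((150 + 66)/(-129 + 150) - 1*12612))*(48127 - 47448) = (161 + (216/21 - 12612))*679 = (161 + ((1/21)*216 - 12612))*679 = (161 + (72/7 - 12612))*679 = (161 - 88212/7)*679 = -87085/7*679 = -8447245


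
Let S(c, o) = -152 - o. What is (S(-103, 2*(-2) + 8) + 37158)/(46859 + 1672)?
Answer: 1762/2311 ≈ 0.76244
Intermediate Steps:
(S(-103, 2*(-2) + 8) + 37158)/(46859 + 1672) = ((-152 - (2*(-2) + 8)) + 37158)/(46859 + 1672) = ((-152 - (-4 + 8)) + 37158)/48531 = ((-152 - 1*4) + 37158)*(1/48531) = ((-152 - 4) + 37158)*(1/48531) = (-156 + 37158)*(1/48531) = 37002*(1/48531) = 1762/2311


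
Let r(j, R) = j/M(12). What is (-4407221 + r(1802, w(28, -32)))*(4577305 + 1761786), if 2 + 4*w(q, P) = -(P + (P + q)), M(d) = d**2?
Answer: -2011514086759001/72 ≈ -2.7938e+13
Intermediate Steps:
w(q, P) = -1/2 - P/2 - q/4 (w(q, P) = -1/2 + (-(P + (P + q)))/4 = -1/2 + (-(q + 2*P))/4 = -1/2 + (-q - 2*P)/4 = -1/2 + (-P/2 - q/4) = -1/2 - P/2 - q/4)
r(j, R) = j/144 (r(j, R) = j/(12**2) = j/144)
(-4407221 + r(1802, w(28, -32)))*(4577305 + 1761786) = (-4407221 + (1/144)*1802)*(4577305 + 1761786) = (-4407221 + 901/72)*6339091 = -317319011/72*6339091 = -2011514086759001/72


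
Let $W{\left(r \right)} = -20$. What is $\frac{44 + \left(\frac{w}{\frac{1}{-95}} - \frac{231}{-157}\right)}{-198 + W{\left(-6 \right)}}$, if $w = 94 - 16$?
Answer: $\frac{1156231}{34226} \approx 33.782$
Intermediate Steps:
$w = 78$ ($w = 94 - 16 = 78$)
$\frac{44 + \left(\frac{w}{\frac{1}{-95}} - \frac{231}{-157}\right)}{-198 + W{\left(-6 \right)}} = \frac{44 + \left(\frac{78}{\frac{1}{-95}} - \frac{231}{-157}\right)}{-198 - 20} = \frac{44 + \left(\frac{78}{- \frac{1}{95}} - - \frac{231}{157}\right)}{-218} = \left(44 + \left(78 \left(-95\right) + \frac{231}{157}\right)\right) \left(- \frac{1}{218}\right) = \left(44 + \left(-7410 + \frac{231}{157}\right)\right) \left(- \frac{1}{218}\right) = \left(44 - \frac{1163139}{157}\right) \left(- \frac{1}{218}\right) = \left(- \frac{1156231}{157}\right) \left(- \frac{1}{218}\right) = \frac{1156231}{34226}$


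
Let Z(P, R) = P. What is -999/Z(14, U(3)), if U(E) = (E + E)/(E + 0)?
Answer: -999/14 ≈ -71.357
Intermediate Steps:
U(E) = 2 (U(E) = (2*E)/E = 2)
-999/Z(14, U(3)) = -999/14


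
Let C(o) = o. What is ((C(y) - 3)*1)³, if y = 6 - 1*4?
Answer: -1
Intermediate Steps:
y = 2 (y = 6 - 4 = 2)
((C(y) - 3)*1)³ = ((2 - 3)*1)³ = (-1*1)³ = (-1)³ = -1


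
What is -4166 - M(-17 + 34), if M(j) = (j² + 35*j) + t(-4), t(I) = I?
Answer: -5046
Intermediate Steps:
M(j) = -4 + j² + 35*j (M(j) = (j² + 35*j) - 4 = -4 + j² + 35*j)
-4166 - M(-17 + 34) = -4166 - (-4 + (-17 + 34)² + 35*(-17 + 34)) = -4166 - (-4 + 17² + 35*17) = -4166 - (-4 + 289 + 595) = -4166 - 1*880 = -4166 - 880 = -5046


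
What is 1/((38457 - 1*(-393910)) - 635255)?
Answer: -1/202888 ≈ -4.9288e-6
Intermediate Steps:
1/((38457 - 1*(-393910)) - 635255) = 1/((38457 + 393910) - 635255) = 1/(432367 - 635255) = 1/(-202888) = -1/202888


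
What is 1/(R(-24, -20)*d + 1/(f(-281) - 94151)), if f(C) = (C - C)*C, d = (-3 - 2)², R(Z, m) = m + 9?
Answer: -94151/25891526 ≈ -0.0036364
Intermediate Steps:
R(Z, m) = 9 + m
d = 25 (d = (-5)² = 25)
f(C) = 0 (f(C) = 0*C = 0)
1/(R(-24, -20)*d + 1/(f(-281) - 94151)) = 1/((9 - 20)*25 + 1/(0 - 94151)) = 1/(-11*25 + 1/(-94151)) = 1/(-275 - 1/94151) = 1/(-25891526/94151) = -94151/25891526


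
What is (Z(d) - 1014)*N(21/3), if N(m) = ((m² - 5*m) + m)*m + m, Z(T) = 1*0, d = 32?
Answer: -156156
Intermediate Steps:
Z(T) = 0
N(m) = m + m*(m² - 4*m) (N(m) = (m² - 4*m)*m + m = m*(m² - 4*m) + m = m + m*(m² - 4*m))
(Z(d) - 1014)*N(21/3) = (0 - 1014)*((21/3)*(1 + (21/3)² - 84/3)) = -1014*21*(⅓)*(1 + (21*(⅓))² - 84/3) = -7098*(1 + 7² - 4*7) = -7098*(1 + 49 - 28) = -7098*22 = -1014*154 = -156156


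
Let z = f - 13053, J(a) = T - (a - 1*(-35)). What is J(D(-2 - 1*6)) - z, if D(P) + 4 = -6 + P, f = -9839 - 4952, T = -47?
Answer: 27780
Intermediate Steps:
f = -14791
D(P) = -10 + P (D(P) = -4 + (-6 + P) = -10 + P)
J(a) = -82 - a (J(a) = -47 - (a - 1*(-35)) = -47 - (a + 35) = -47 - (35 + a) = -47 + (-35 - a) = -82 - a)
z = -27844 (z = -14791 - 13053 = -27844)
J(D(-2 - 1*6)) - z = (-82 - (-10 + (-2 - 1*6))) - 1*(-27844) = (-82 - (-10 + (-2 - 6))) + 27844 = (-82 - (-10 - 8)) + 27844 = (-82 - 1*(-18)) + 27844 = (-82 + 18) + 27844 = -64 + 27844 = 27780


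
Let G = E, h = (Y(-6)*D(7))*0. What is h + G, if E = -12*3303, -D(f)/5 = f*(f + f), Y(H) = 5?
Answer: -39636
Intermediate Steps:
D(f) = -10*f**2 (D(f) = -5*f*(f + f) = -5*f*2*f = -10*f**2)
h = 0 (h = (5*(-10*7**2))*0 = (5*(-10*49))*0 = (5*(-490))*0 = -2450*0 = 0)
E = -39636
G = -39636
h + G = 0 - 39636 = -39636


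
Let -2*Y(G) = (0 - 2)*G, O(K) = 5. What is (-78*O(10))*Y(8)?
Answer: -3120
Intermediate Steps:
Y(G) = G (Y(G) = -(0 - 2)*G/2 = -(-1)*G = G)
(-78*O(10))*Y(8) = -78*5*8 = -390*8 = -3120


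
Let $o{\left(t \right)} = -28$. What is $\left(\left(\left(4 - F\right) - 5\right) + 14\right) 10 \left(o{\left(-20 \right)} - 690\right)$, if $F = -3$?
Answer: $-114880$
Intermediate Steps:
$\left(\left(\left(4 - F\right) - 5\right) + 14\right) 10 \left(o{\left(-20 \right)} - 690\right) = \left(\left(\left(4 - -3\right) - 5\right) + 14\right) 10 \left(-28 - 690\right) = \left(\left(\left(4 + 3\right) - 5\right) + 14\right) 10 \left(-718\right) = \left(\left(7 - 5\right) + 14\right) 10 \left(-718\right) = \left(2 + 14\right) 10 \left(-718\right) = 16 \cdot 10 \left(-718\right) = 160 \left(-718\right) = -114880$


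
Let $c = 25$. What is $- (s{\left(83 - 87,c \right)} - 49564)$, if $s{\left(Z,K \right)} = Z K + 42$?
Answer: $49622$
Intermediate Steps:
$s{\left(Z,K \right)} = 42 + K Z$ ($s{\left(Z,K \right)} = K Z + 42 = 42 + K Z$)
$- (s{\left(83 - 87,c \right)} - 49564) = - (\left(42 + 25 \left(83 - 87\right)\right) - 49564) = - (\left(42 + 25 \left(-4\right)\right) - 49564) = - (\left(42 - 100\right) - 49564) = - (-58 - 49564) = \left(-1\right) \left(-49622\right) = 49622$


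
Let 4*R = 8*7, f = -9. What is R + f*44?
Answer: -382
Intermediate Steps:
R = 14 (R = (8*7)/4 = (¼)*56 = 14)
R + f*44 = 14 - 9*44 = 14 - 396 = -382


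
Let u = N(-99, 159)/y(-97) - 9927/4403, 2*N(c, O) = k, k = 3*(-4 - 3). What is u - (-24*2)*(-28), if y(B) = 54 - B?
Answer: -1790215281/1329706 ≈ -1346.3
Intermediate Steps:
k = -21 (k = 3*(-7) = -21)
N(c, O) = -21/2 (N(c, O) = (1/2)*(-21) = -21/2)
u = -3090417/1329706 (u = -21/(2*(54 - 1*(-97))) - 9927/4403 = -21/(2*(54 + 97)) - 9927*1/4403 = -21/2/151 - 9927/4403 = -21/2*1/151 - 9927/4403 = -21/302 - 9927/4403 = -3090417/1329706 ≈ -2.3241)
u - (-24*2)*(-28) = -3090417/1329706 - (-24*2)*(-28) = -3090417/1329706 - (-48)*(-28) = -3090417/1329706 - 1*1344 = -3090417/1329706 - 1344 = -1790215281/1329706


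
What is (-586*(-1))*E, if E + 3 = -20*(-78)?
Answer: 912402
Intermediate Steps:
E = 1557 (E = -3 - 20*(-78) = -3 + 1560 = 1557)
(-586*(-1))*E = -586*(-1)*1557 = 586*1557 = 912402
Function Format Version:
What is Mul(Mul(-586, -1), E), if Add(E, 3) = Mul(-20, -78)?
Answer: 912402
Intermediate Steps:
E = 1557 (E = Add(-3, Mul(-20, -78)) = Add(-3, 1560) = 1557)
Mul(Mul(-586, -1), E) = Mul(Mul(-586, -1), 1557) = Mul(586, 1557) = 912402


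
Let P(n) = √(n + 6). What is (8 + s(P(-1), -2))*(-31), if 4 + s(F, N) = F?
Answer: -124 - 31*√5 ≈ -193.32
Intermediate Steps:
P(n) = √(6 + n)
s(F, N) = -4 + F
(8 + s(P(-1), -2))*(-31) = (8 + (-4 + √(6 - 1)))*(-31) = (8 + (-4 + √5))*(-31) = (4 + √5)*(-31) = -124 - 31*√5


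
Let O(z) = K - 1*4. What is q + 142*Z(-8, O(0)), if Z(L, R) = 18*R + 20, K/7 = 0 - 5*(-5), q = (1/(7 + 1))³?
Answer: 225236993/512 ≈ 4.3992e+5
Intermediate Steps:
q = 1/512 (q = (1/8)³ = (⅛)³ = 1/512 ≈ 0.0019531)
K = 175 (K = 7*(0 - 5*(-5)) = 7*(0 + 25) = 7*25 = 175)
O(z) = 171 (O(z) = 175 - 1*4 = 175 - 4 = 171)
Z(L, R) = 20 + 18*R
q + 142*Z(-8, O(0)) = 1/512 + 142*(20 + 18*171) = 1/512 + 142*(20 + 3078) = 1/512 + 142*3098 = 1/512 + 439916 = 225236993/512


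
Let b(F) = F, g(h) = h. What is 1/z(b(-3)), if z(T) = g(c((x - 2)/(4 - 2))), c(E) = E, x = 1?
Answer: -2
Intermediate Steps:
z(T) = -1/2 (z(T) = (1 - 2)/(4 - 2) = -1/2)
1/z(b(-3)) = 1/(-1/2) = -2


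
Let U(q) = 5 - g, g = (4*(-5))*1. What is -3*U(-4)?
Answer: -75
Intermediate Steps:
g = -20 (g = -20*1 = -20)
U(q) = 25 (U(q) = 5 - 1*(-20) = 5 + 20 = 25)
-3*U(-4) = -3*25 = -75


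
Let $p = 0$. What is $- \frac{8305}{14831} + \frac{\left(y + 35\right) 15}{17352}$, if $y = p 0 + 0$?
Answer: $- \frac{45440695}{85782504} \approx -0.52972$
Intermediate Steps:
$y = 0$ ($y = 0 \cdot 0 + 0 = 0 + 0 = 0$)
$- \frac{8305}{14831} + \frac{\left(y + 35\right) 15}{17352} = - \frac{8305}{14831} + \frac{\left(0 + 35\right) 15}{17352} = \left(-8305\right) \frac{1}{14831} + 35 \cdot 15 \cdot \frac{1}{17352} = - \frac{8305}{14831} + 525 \cdot \frac{1}{17352} = - \frac{8305}{14831} + \frac{175}{5784} = - \frac{45440695}{85782504}$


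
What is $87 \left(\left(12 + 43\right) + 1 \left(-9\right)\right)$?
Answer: $4002$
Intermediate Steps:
$87 \left(\left(12 + 43\right) + 1 \left(-9\right)\right) = 87 \left(55 - 9\right) = 87 \cdot 46 = 4002$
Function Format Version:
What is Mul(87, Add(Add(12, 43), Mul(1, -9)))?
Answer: 4002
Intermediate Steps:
Mul(87, Add(Add(12, 43), Mul(1, -9))) = Mul(87, Add(55, -9)) = Mul(87, 46) = 4002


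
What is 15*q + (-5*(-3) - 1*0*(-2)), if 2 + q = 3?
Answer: 30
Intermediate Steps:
q = 1 (q = -2 + 3 = 1)
15*q + (-5*(-3) - 1*0*(-2)) = 15*1 + (-5*(-3) - 1*0*(-2)) = 15 + (15 + 0*(-2)) = 15 + (15 + 0) = 15 + 15 = 30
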